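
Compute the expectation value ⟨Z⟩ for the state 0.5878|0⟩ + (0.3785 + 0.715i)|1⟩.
-0.309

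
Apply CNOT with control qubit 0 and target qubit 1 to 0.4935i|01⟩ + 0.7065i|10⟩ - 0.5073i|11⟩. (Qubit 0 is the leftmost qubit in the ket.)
0.4935i|01⟩ - 0.5073i|10⟩ + 0.7065i|11⟩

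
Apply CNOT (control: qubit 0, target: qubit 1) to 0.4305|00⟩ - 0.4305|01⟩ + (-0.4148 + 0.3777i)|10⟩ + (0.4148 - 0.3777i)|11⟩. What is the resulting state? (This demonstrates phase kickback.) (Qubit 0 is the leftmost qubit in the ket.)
0.4305|00⟩ - 0.4305|01⟩ + (0.4148 - 0.3777i)|10⟩ + (-0.4148 + 0.3777i)|11⟩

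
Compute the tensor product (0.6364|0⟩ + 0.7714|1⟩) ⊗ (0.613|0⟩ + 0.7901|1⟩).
0.3901|00⟩ + 0.5028|01⟩ + 0.4729|10⟩ + 0.6095|11⟩

amp(|b₁b₂…⟩) = product of the factor amplitudes for bits b₁, b₂, …; only kets whose every factor amplitude is nonzero survive.
|00⟩: (0.6364)(0.613) = 0.3901
|01⟩: (0.6364)(0.7901) = 0.5028
|10⟩: (0.7714)(0.613) = 0.4729
|11⟩: (0.7714)(0.7901) = 0.6095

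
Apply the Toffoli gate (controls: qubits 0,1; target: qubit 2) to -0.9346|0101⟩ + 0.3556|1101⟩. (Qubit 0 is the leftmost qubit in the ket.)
-0.9346|0101⟩ + 0.3556|1111⟩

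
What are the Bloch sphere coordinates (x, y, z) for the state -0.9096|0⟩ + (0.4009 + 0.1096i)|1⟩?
(-0.7293, -0.1994, 0.6546)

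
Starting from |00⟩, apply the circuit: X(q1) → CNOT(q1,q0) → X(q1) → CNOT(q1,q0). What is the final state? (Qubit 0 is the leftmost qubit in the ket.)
|10⟩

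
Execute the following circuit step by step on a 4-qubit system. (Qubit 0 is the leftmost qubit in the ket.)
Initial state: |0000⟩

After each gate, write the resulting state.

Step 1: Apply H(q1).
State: 1/√2|0000⟩ + 1/√2|0100⟩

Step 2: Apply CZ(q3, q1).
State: 1/√2|0000⟩ + 1/√2|0100⟩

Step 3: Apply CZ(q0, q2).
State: 1/√2|0000⟩ + 1/√2|0100⟩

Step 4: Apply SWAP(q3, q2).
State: 1/√2|0000⟩ + 1/√2|0100⟩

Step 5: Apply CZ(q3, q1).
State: 1/√2|0000⟩ + 1/√2|0100⟩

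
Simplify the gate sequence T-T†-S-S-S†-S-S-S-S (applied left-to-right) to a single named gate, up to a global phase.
S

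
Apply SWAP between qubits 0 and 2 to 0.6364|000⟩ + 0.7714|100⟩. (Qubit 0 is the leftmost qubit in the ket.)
0.6364|000⟩ + 0.7714|001⟩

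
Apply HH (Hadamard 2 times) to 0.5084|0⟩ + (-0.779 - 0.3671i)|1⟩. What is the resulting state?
0.5084|0⟩ + (-0.779 - 0.3671i)|1⟩

H² = I, so an even number of Hadamards cancels: H^2 = I and the state is unchanged.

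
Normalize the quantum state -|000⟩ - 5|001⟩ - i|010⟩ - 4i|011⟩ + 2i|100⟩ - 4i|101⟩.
-0.126|000⟩ - 0.6299|001⟩ - 0.126i|010⟩ - 0.504i|011⟩ + 0.252i|100⟩ - 0.504i|101⟩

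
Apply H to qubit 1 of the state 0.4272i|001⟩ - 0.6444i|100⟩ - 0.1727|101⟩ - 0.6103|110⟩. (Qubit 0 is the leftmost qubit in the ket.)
0.3021i|001⟩ + 0.3021i|011⟩ + (-0.4315 - 0.4557i)|100⟩ - 0.1221|101⟩ + (0.4315 - 0.4557i)|110⟩ - 0.1221|111⟩

H on qubit 1 mixes each pair of kets that differ only in qubit 1: amplitudes (a, b) of (|…0…⟩, |…1…⟩) become ((a + b)/√2, (a − b)/√2). Kets absent from the input have amplitude 0.
(|001⟩, |011⟩): (a, b) = (0.4272i, 0) → (0.3021i, 0.3021i)
(|100⟩, |110⟩): (a, b) = (-0.6444i, -0.6103) → ((-0.4315 - 0.4557i), (0.4315 - 0.4557i))
(|101⟩, |111⟩): (a, b) = (-0.1727, 0) → (-0.1221, -0.1221)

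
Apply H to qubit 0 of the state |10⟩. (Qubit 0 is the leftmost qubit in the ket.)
1/√2|00⟩ - 1/√2|10⟩

H on qubit 0 mixes each pair of kets that differ only in qubit 0: amplitudes (a, b) of (|…0…⟩, |…1…⟩) become ((a + b)/√2, (a − b)/√2). Kets absent from the input have amplitude 0.
(|00⟩, |10⟩): (a, b) = (0, 1) → (1/√2, -1/√2)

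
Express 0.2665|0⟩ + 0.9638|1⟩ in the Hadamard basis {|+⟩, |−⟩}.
0.87|+⟩ - 0.4931|−⟩

With |ψ⟩ = α|0⟩ + β|1⟩, the Hadamard-basis coefficients are ⟨+|ψ⟩ = (α + β)/√2 and ⟨−|ψ⟩ = (α − β)/√2.
Here α = 0.2665, β = 0.9638: (α + β)/√2 = 0.87, (α − β)/√2 = -0.4931.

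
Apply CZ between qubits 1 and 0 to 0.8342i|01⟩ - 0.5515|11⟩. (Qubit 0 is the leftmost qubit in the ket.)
0.8342i|01⟩ + 0.5515|11⟩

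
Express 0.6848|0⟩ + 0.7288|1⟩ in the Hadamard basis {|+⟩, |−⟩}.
0.9996|+⟩ - 0.03111|−⟩

With |ψ⟩ = α|0⟩ + β|1⟩, the Hadamard-basis coefficients are ⟨+|ψ⟩ = (α + β)/√2 and ⟨−|ψ⟩ = (α − β)/√2.
Here α = 0.6848, β = 0.7288: (α + β)/√2 = 0.9996, (α − β)/√2 = -0.03111.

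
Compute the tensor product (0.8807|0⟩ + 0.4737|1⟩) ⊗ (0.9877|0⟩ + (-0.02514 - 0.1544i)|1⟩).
0.8699|00⟩ + (-0.02214 - 0.136i)|01⟩ + 0.4679|10⟩ + (-0.01191 - 0.07314i)|11⟩

amp(|b₁b₂…⟩) = product of the factor amplitudes for bits b₁, b₂, …; only kets whose every factor amplitude is nonzero survive.
|00⟩: (0.8807)(0.9877) = 0.8699
|01⟩: (0.8807)(-0.02514 - 0.1544i) = (-0.02214 - 0.136i)
|10⟩: (0.4737)(0.9877) = 0.4679
|11⟩: (0.4737)(-0.02514 - 0.1544i) = (-0.01191 - 0.07314i)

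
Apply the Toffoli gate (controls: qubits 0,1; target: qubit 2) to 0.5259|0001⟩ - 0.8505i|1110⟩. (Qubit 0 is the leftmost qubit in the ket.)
0.5259|0001⟩ - 0.8505i|1100⟩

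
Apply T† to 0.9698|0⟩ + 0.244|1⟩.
0.9698|0⟩ + (0.1725 - 0.1725i)|1⟩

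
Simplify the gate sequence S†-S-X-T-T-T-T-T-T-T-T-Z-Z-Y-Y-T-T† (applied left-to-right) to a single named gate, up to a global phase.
X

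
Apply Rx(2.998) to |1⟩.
-0.9974i|0⟩ + 0.07173|1⟩

Rx(2.998) = [[cos(θ/2), −i·sin(θ/2)], [−i·sin(θ/2), cos(θ/2)]]; θ = 2.998, cos(θ/2) ≈ 0.0717347, sin(θ/2) ≈ 0.997424.
With a = amp(|0⟩) = 0 and b = amp(|1⟩) = 1:
new amp(|0⟩) = (0.0717347)·a + (-0.997424i)·b = -0.9974i
new amp(|1⟩) = (-0.997424i)·a + (0.0717347)·b = 0.07173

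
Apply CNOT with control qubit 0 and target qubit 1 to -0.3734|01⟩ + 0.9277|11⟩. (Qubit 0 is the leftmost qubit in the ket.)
-0.3734|01⟩ + 0.9277|10⟩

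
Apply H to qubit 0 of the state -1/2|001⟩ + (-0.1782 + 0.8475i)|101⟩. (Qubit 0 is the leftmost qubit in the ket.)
(-0.4796 + 0.5993i)|001⟩ + (-0.2275 - 0.5993i)|101⟩

H on qubit 0 mixes each pair of kets that differ only in qubit 0: amplitudes (a, b) of (|…0…⟩, |…1…⟩) become ((a + b)/√2, (a − b)/√2). Kets absent from the input have amplitude 0.
(|001⟩, |101⟩): (a, b) = (-1/2, (-0.1782 + 0.8475i)) → ((-0.4796 + 0.5993i), (-0.2275 - 0.5993i))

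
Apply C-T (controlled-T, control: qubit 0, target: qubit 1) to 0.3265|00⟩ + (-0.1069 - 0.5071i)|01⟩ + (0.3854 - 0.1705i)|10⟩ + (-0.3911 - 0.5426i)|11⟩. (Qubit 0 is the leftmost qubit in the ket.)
0.3265|00⟩ + (-0.1069 - 0.5071i)|01⟩ + (0.3854 - 0.1705i)|10⟩ + (0.1071 - 0.6602i)|11⟩

C-T leaves the control-|0⟩ kets |00⟩, |01⟩ unchanged and applies T to qubit 1 on the control-|1⟩ pair (|10⟩, |11⟩).
T = [[1, 0], [0, (1/√2 + (1/√2)i)]].
With a = amp(|10⟩) = (0.3854 - 0.1705i) and b = amp(|11⟩) = (-0.3911 - 0.5426i):
new amp(|10⟩) = (1)·a = (0.3854 - 0.1705i)
new amp(|11⟩) = (1/√2 + (1/√2)i)·b = (0.1071 - 0.6602i)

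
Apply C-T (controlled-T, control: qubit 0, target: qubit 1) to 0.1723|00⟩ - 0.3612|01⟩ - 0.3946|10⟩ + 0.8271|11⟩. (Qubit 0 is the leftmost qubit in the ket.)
0.1723|00⟩ - 0.3612|01⟩ - 0.3946|10⟩ + (0.5848 + 0.5848i)|11⟩

C-T leaves the control-|0⟩ kets |00⟩, |01⟩ unchanged and applies T to qubit 1 on the control-|1⟩ pair (|10⟩, |11⟩).
T = [[1, 0], [0, (1/√2 + (1/√2)i)]].
With a = amp(|10⟩) = -0.3946 and b = amp(|11⟩) = 0.8271:
new amp(|10⟩) = (1)·a = -0.3946
new amp(|11⟩) = (1/√2 + (1/√2)i)·b = (0.5848 + 0.5848i)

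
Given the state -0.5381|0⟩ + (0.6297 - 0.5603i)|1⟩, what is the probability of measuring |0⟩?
0.2896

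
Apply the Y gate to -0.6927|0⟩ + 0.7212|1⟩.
-0.7212i|0⟩ - 0.6927i|1⟩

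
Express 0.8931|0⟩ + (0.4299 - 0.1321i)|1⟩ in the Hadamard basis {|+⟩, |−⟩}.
(0.9355 - 0.09341i)|+⟩ + (0.3275 + 0.09341i)|−⟩

With |ψ⟩ = α|0⟩ + β|1⟩, the Hadamard-basis coefficients are ⟨+|ψ⟩ = (α + β)/√2 and ⟨−|ψ⟩ = (α − β)/√2.
Here α = 0.8931, β = (0.4299 - 0.1321i): (α + β)/√2 = (0.9355 - 0.09341i), (α − β)/√2 = (0.3275 + 0.09341i).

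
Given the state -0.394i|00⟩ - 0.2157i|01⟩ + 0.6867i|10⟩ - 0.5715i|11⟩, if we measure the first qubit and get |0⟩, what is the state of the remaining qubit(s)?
-0.8772i|0⟩ - 0.4802i|1⟩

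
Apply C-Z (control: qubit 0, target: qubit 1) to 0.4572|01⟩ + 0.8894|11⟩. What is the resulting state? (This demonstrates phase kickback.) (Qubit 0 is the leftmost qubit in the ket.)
0.4572|01⟩ - 0.8894|11⟩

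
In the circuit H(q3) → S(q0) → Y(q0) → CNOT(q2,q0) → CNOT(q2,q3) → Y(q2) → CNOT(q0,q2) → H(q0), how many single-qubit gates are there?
5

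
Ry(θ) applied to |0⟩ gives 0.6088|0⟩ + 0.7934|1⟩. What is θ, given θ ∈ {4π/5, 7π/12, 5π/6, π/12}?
7π/12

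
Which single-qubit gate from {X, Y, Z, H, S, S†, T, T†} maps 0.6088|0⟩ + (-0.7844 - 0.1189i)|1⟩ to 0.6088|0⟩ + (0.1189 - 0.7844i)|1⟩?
S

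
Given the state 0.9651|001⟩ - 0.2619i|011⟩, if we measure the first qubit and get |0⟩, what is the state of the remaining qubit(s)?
0.9651|01⟩ - 0.2619i|11⟩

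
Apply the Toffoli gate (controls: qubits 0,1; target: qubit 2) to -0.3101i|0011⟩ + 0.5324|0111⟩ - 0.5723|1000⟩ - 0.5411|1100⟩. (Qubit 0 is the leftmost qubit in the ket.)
-0.3101i|0011⟩ + 0.5324|0111⟩ - 0.5723|1000⟩ - 0.5411|1110⟩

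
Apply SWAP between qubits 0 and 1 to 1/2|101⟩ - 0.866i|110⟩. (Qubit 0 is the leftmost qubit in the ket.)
1/2|011⟩ - 0.866i|110⟩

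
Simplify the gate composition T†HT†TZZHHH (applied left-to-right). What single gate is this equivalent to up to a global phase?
T†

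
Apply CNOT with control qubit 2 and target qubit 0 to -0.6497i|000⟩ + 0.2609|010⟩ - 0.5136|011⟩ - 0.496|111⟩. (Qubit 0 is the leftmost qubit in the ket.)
-0.6497i|000⟩ + 0.2609|010⟩ - 0.496|011⟩ - 0.5136|111⟩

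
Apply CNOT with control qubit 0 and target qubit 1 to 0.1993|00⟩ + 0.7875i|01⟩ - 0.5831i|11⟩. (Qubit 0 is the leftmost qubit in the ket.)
0.1993|00⟩ + 0.7875i|01⟩ - 0.5831i|10⟩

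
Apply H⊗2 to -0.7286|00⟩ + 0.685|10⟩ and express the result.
-0.0218|00⟩ - 0.0218|01⟩ - 0.7068|10⟩ - 0.7068|11⟩

H⊗2 gives amp(|y⟩) = (1/2) Σ_x (−1)^(x·y) amp(|x⟩), where x·y is the number of positions in which both x and y have a 1.
|00⟩: (-0.7286 + 0.685)/2 = -0.0218
|01⟩: (-0.7286 + 0.685)/2 = -0.0218
|10⟩: (-0.7286 - 0.685)/2 = -0.7068
|11⟩: (-0.7286 - 0.685)/2 = -0.7068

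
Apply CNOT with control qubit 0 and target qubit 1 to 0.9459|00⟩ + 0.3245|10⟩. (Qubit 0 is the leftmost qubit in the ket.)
0.9459|00⟩ + 0.3245|11⟩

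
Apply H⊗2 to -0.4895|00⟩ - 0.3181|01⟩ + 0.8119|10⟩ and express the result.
0.00215|00⟩ + 0.3203|01⟩ - 0.8098|10⟩ - 0.4917|11⟩

H⊗2 gives amp(|y⟩) = (1/2) Σ_x (−1)^(x·y) amp(|x⟩), where x·y is the number of positions in which both x and y have a 1.
|00⟩: (-0.4895 - 0.3181 + 0.8119)/2 = 0.00215
|01⟩: (-0.4895 + 0.3181 + 0.8119)/2 = 0.3203
|10⟩: (-0.4895 - 0.3181 - 0.8119)/2 = -0.8098
|11⟩: (-0.4895 + 0.3181 - 0.8119)/2 = -0.4917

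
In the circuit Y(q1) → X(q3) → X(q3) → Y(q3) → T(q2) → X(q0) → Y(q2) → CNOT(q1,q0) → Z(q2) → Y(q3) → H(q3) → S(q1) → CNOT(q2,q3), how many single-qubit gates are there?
11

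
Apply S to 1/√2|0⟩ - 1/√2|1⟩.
1/√2|0⟩ - (1/√2)i|1⟩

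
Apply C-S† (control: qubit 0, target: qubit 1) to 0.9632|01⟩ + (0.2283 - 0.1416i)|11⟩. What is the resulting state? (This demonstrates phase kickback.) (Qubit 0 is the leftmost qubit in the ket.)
0.9632|01⟩ + (-0.1416 - 0.2283i)|11⟩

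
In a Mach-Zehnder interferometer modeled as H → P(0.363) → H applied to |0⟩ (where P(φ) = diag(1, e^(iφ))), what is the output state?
(0.9674 + 0.1775i)|0⟩ + (0.03258 - 0.1775i)|1⟩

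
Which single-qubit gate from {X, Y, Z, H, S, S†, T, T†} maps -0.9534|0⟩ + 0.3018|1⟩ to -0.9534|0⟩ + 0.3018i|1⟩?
S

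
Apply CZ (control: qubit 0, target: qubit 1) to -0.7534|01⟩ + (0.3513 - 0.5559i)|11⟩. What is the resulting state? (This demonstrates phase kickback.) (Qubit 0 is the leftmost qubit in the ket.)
-0.7534|01⟩ + (-0.3513 + 0.5559i)|11⟩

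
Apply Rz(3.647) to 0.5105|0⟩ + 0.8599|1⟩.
(-0.1276 - 0.4943i)|0⟩ + (-0.215 + 0.8326i)|1⟩

Rz(3.647) = [[e^(−iθ/2), 0], [0, e^(iθ/2)]] with e^(±iθ/2) = cos(θ/2) ± i·sin(θ/2); θ = 3.647, cos(θ/2) ≈ -0.250023, sin(θ/2) ≈ 0.96824.
With a = amp(|0⟩) = 0.5105 and b = amp(|1⟩) = 0.8599:
new amp(|0⟩) = (-0.250023 - 0.96824i)·a = (-0.1276 - 0.4943i)
new amp(|1⟩) = (-0.250023 + 0.96824i)·b = (-0.215 + 0.8326i)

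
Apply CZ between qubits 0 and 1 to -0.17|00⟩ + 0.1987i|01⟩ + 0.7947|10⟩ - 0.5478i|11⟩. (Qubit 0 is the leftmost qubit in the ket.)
-0.17|00⟩ + 0.1987i|01⟩ + 0.7947|10⟩ + 0.5478i|11⟩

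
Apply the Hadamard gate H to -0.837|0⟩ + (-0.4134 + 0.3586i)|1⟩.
(-0.8842 + 0.2536i)|0⟩ + (-0.2995 - 0.2536i)|1⟩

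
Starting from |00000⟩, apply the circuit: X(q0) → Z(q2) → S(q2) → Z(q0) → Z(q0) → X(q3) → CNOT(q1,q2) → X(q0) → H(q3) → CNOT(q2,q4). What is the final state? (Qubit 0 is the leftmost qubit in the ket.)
1/√2|00000⟩ - 1/√2|00010⟩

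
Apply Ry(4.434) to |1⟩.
-0.7984|0⟩ - 0.6022|1⟩

Ry(4.434) = [[cos(θ/2), −sin(θ/2)], [sin(θ/2), cos(θ/2)]]; θ = 4.434, cos(θ/2) ≈ -0.60216, sin(θ/2) ≈ 0.798376.
With a = amp(|0⟩) = 0 and b = amp(|1⟩) = 1:
new amp(|0⟩) = (-0.60216)·a + (-0.798376)·b = -0.7984
new amp(|1⟩) = (0.798376)·a + (-0.60216)·b = -0.6022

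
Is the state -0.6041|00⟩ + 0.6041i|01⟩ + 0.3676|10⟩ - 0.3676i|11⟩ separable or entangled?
Separable

Writing the state as a|00⟩ + b|01⟩ + c|10⟩ + d|11⟩, it is a product state iff ad − bc = 0.
Here (a, b, c, d) = (-0.6041, 0.6041i, 0.3676, -0.3676i): ad − bc = (-0.6041)(-0.3676i) − (0.6041i)(0.3676) = 0, so the state is separable.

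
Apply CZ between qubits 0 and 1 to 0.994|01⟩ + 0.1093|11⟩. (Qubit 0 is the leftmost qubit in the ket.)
0.994|01⟩ - 0.1093|11⟩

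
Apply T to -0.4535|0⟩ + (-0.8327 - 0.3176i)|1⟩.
-0.4535|0⟩ + (-0.3642 - 0.8134i)|1⟩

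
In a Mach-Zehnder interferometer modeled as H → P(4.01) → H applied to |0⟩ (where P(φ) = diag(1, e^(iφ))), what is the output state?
(0.177 - 0.3817i)|0⟩ + (0.823 + 0.3817i)|1⟩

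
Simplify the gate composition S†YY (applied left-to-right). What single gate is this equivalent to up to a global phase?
S†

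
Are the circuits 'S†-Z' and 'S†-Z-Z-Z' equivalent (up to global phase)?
Yes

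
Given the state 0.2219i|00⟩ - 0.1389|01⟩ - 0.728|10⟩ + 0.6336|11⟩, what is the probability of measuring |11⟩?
0.4014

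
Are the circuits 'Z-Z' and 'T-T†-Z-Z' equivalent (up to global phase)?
Yes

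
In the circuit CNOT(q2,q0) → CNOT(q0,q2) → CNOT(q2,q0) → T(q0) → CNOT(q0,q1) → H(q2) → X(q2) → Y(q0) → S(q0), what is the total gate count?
9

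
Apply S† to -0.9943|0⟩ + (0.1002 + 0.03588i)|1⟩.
-0.9943|0⟩ + (0.03588 - 0.1002i)|1⟩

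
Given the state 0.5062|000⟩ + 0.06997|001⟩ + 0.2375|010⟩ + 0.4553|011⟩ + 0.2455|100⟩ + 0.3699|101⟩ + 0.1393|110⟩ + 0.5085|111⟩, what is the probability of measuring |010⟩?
0.05641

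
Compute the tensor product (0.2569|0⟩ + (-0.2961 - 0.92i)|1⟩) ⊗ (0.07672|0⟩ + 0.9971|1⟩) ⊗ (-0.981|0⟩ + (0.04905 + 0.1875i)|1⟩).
-0.01933|000⟩ + (0.0009667 + 0.003696i)|001⟩ - 0.2513|010⟩ + (0.01256 + 0.04803i)|011⟩ + (0.02229 + 0.06924i)|100⟩ + (0.01212 - 0.007721i)|101⟩ + (0.2896 + 0.8999i)|110⟩ + (0.1575 - 0.1004i)|111⟩

amp(|b₁b₂…⟩) = product of the factor amplitudes for bits b₁, b₂, …; only kets whose every factor amplitude is nonzero survive.
|000⟩: (0.2569)(0.07672)(-0.981) = -0.01933
|001⟩: (0.2569)(0.07672)(0.04905 + 0.1875i) = (0.0009667 + 0.003696i)
|010⟩: (0.2569)(0.9971)(-0.981) = -0.2513
|011⟩: (0.2569)(0.9971)(0.04905 + 0.1875i) = (0.01256 + 0.04803i)
|100⟩: (-0.2961 - 0.92i)(0.07672)(-0.981) = (0.02229 + 0.06924i)
|101⟩: (-0.2961 - 0.92i)(0.07672)(0.04905 + 0.1875i) = (0.01212 - 0.007721i)
|110⟩: (-0.2961 - 0.92i)(0.9971)(-0.981) = (0.2896 + 0.8999i)
|111⟩: (-0.2961 - 0.92i)(0.9971)(0.04905 + 0.1875i) = (0.1575 - 0.1004i)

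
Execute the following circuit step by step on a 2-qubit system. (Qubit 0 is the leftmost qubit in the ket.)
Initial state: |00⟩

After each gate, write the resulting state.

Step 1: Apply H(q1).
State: 1/√2|00⟩ + 1/√2|01⟩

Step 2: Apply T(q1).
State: 1/√2|00⟩ + (1/2 + (1/2)i)|01⟩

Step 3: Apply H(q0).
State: 1/2|00⟩ + (1/√8 + (1/√8)i)|01⟩ + 1/2|10⟩ + (1/√8 + (1/√8)i)|11⟩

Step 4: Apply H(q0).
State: 1/√2|00⟩ + (1/2 + (1/2)i)|01⟩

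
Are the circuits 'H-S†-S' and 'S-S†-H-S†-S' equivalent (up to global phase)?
Yes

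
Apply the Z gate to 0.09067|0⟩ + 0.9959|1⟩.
0.09067|0⟩ - 0.9959|1⟩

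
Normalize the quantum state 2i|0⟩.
i|0⟩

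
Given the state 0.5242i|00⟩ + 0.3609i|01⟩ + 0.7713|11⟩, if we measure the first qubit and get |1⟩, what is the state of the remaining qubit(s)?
|1⟩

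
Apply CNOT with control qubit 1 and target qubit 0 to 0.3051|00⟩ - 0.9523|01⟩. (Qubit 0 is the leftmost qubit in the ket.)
0.3051|00⟩ - 0.9523|11⟩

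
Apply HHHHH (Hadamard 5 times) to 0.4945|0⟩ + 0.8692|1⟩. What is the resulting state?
0.9643|0⟩ - 0.265|1⟩

H² = I, so H^5 = H: a single Hadamard. With (a, b) = (0.4945, 0.8692), H gives ((a + b)/√2, (a − b)/√2) = (0.9643, -0.265).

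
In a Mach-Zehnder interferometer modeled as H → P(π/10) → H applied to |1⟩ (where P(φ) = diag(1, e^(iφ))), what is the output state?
(0.02447 - 0.1545i)|0⟩ + (0.9755 + 0.1545i)|1⟩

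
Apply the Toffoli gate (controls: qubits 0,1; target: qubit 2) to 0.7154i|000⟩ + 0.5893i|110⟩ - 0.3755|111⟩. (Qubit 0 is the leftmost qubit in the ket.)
0.7154i|000⟩ - 0.3755|110⟩ + 0.5893i|111⟩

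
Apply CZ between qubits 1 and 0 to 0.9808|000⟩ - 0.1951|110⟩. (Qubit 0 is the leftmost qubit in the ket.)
0.9808|000⟩ + 0.1951|110⟩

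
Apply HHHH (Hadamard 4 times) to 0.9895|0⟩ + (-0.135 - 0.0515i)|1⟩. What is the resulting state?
0.9895|0⟩ + (-0.135 - 0.0515i)|1⟩

H² = I, so an even number of Hadamards cancels: H^4 = I and the state is unchanged.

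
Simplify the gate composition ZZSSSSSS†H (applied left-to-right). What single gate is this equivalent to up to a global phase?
H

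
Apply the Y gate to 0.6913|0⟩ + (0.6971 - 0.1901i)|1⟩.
(-0.1901 - 0.6971i)|0⟩ + 0.6913i|1⟩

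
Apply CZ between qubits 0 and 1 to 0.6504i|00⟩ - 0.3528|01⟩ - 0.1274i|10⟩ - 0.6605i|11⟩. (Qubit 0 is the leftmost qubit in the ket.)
0.6504i|00⟩ - 0.3528|01⟩ - 0.1274i|10⟩ + 0.6605i|11⟩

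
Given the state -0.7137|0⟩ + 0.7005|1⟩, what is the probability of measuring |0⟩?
0.5094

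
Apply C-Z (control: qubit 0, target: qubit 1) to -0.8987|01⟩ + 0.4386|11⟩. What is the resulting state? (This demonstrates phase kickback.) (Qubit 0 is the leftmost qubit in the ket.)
-0.8987|01⟩ - 0.4386|11⟩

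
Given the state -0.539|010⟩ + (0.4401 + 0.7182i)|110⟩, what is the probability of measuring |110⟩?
0.7095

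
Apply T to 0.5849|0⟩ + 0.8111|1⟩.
0.5849|0⟩ + (0.5735 + 0.5735i)|1⟩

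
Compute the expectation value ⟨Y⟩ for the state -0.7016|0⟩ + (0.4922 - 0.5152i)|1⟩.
0.7229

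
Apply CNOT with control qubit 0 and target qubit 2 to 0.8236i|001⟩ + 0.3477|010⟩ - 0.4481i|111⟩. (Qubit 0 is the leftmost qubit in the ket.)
0.8236i|001⟩ + 0.3477|010⟩ - 0.4481i|110⟩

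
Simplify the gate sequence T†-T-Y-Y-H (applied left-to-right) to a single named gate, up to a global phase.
H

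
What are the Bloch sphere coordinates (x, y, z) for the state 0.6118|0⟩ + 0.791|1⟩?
(0.9679, 0, -0.2514)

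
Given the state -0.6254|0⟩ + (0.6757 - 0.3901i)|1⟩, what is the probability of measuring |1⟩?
0.6087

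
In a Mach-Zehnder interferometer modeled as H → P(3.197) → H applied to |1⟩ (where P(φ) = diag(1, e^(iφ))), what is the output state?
(0.9992 + 0.02769i)|0⟩ + (0.0007673 - 0.02769i)|1⟩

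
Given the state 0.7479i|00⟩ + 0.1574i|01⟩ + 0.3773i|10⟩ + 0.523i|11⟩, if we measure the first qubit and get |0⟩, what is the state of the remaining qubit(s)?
0.9786i|0⟩ + 0.2059i|1⟩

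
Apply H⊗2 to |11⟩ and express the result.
1/2|00⟩ - 1/2|01⟩ - 1/2|10⟩ + 1/2|11⟩

H⊗2 gives amp(|y⟩) = (1/2) Σ_x (−1)^(x·y) amp(|x⟩), where x·y is the number of positions in which both x and y have a 1.
|00⟩: (1)/2 = 1/2
|01⟩: (-1)/2 = -1/2
|10⟩: (-1)/2 = -1/2
|11⟩: (1)/2 = 1/2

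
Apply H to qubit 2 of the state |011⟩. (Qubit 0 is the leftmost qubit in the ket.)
1/√2|010⟩ - 1/√2|011⟩

H on qubit 2 mixes each pair of kets that differ only in qubit 2: amplitudes (a, b) of (|…0…⟩, |…1…⟩) become ((a + b)/√2, (a − b)/√2). Kets absent from the input have amplitude 0.
(|010⟩, |011⟩): (a, b) = (0, 1) → (1/√2, -1/√2)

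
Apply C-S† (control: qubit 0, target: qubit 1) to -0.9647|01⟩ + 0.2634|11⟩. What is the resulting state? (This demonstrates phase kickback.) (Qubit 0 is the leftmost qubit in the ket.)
-0.9647|01⟩ - 0.2634i|11⟩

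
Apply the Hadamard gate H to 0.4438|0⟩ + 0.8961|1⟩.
0.9475|0⟩ - 0.3198|1⟩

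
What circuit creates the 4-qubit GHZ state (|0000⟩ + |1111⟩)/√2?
H(q0) → CNOT(q0,q1) → CNOT(q0,q2) → CNOT(q0,q3)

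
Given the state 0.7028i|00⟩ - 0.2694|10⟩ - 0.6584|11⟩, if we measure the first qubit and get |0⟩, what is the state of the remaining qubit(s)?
i|0⟩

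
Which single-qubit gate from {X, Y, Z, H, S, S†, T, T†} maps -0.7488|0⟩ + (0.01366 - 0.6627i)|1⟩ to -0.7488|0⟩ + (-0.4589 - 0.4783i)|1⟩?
T†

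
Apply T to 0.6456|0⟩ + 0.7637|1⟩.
0.6456|0⟩ + (0.54 + 0.54i)|1⟩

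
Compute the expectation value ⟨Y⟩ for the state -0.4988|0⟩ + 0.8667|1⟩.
0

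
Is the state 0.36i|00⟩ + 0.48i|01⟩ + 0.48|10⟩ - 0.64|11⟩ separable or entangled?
Entangled

Writing the state as a|00⟩ + b|01⟩ + c|10⟩ + d|11⟩, it is a product state iff ad − bc = 0.
Here (a, b, c, d) = (0.36i, 0.48i, 0.48, -0.64): ad − bc = (0.36i)(-0.64) − (0.48i)(0.48) = -0.4608i ≠ 0, so the state is entangled.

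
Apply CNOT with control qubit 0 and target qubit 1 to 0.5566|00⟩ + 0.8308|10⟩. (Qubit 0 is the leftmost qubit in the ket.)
0.5566|00⟩ + 0.8308|11⟩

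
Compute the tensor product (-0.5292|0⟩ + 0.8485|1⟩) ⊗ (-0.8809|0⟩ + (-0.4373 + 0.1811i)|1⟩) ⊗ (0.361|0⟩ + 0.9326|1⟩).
0.1683|000⟩ + 0.4348|001⟩ + (0.08354 - 0.0346i)|010⟩ + (0.2158 - 0.08938i)|011⟩ - 0.2698|100⟩ - 0.6971|101⟩ + (-0.1339 + 0.05547i)|110⟩ + (-0.346 + 0.1433i)|111⟩

amp(|b₁b₂…⟩) = product of the factor amplitudes for bits b₁, b₂, …; only kets whose every factor amplitude is nonzero survive.
|000⟩: (-0.5292)(-0.8809)(0.361) = 0.1683
|001⟩: (-0.5292)(-0.8809)(0.9326) = 0.4348
|010⟩: (-0.5292)(-0.4373 + 0.1811i)(0.361) = (0.08354 - 0.0346i)
|011⟩: (-0.5292)(-0.4373 + 0.1811i)(0.9326) = (0.2158 - 0.08938i)
|100⟩: (0.8485)(-0.8809)(0.361) = -0.2698
|101⟩: (0.8485)(-0.8809)(0.9326) = -0.6971
|110⟩: (0.8485)(-0.4373 + 0.1811i)(0.361) = (-0.1339 + 0.05547i)
|111⟩: (0.8485)(-0.4373 + 0.1811i)(0.9326) = (-0.346 + 0.1433i)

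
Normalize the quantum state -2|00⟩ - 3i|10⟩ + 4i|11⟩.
-0.3714|00⟩ - 0.5571i|10⟩ + 0.7428i|11⟩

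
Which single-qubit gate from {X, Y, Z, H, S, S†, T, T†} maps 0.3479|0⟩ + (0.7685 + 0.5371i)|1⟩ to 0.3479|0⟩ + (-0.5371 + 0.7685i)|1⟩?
S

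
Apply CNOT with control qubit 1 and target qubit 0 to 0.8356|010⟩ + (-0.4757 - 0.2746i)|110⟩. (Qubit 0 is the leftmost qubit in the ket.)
(-0.4757 - 0.2746i)|010⟩ + 0.8356|110⟩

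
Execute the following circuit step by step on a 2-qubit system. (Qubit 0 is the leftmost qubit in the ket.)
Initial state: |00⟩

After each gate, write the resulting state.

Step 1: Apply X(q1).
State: |01⟩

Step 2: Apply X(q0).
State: |11⟩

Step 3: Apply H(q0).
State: 1/√2|01⟩ - 1/√2|11⟩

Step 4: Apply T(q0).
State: 1/√2|01⟩ + (-1/2 - (1/2)i)|11⟩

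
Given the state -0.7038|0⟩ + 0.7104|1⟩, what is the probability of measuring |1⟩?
0.5047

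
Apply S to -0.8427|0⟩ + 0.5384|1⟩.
-0.8427|0⟩ + 0.5384i|1⟩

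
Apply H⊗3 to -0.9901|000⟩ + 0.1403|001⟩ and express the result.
-0.3004|000⟩ - 0.3997|001⟩ - 0.3004|010⟩ - 0.3997|011⟩ - 0.3004|100⟩ - 0.3997|101⟩ - 0.3004|110⟩ - 0.3997|111⟩

H⊗3 gives amp(|y⟩) = (1/2√2) Σ_x (−1)^(x·y) amp(|x⟩), where x·y is the number of positions in which both x and y have a 1.
|000⟩: (-0.9901 + 0.1403)/(2√2) = -0.3004
|001⟩: (-0.9901 - 0.1403)/(2√2) = -0.3997
|010⟩: (-0.9901 + 0.1403)/(2√2) = -0.3004
|011⟩: (-0.9901 - 0.1403)/(2√2) = -0.3997
|100⟩: (-0.9901 + 0.1403)/(2√2) = -0.3004
|101⟩: (-0.9901 - 0.1403)/(2√2) = -0.3997
|110⟩: (-0.9901 + 0.1403)/(2√2) = -0.3004
|111⟩: (-0.9901 - 0.1403)/(2√2) = -0.3997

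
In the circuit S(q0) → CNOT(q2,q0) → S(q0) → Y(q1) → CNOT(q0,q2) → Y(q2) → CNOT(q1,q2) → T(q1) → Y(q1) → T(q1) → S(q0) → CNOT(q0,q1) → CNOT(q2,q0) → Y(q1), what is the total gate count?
14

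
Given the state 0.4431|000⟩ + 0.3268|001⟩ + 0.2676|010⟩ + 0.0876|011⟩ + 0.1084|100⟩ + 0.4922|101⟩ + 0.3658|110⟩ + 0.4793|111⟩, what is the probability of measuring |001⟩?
0.1068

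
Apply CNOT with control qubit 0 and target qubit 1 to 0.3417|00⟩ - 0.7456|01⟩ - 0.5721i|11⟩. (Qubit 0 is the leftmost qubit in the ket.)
0.3417|00⟩ - 0.7456|01⟩ - 0.5721i|10⟩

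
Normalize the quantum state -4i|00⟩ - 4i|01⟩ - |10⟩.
-0.6963i|00⟩ - 0.6963i|01⟩ - 0.1741|10⟩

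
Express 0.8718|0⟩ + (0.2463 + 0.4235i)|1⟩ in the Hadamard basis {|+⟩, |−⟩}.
(0.7906 + 0.2995i)|+⟩ + (0.4423 - 0.2995i)|−⟩

With |ψ⟩ = α|0⟩ + β|1⟩, the Hadamard-basis coefficients are ⟨+|ψ⟩ = (α + β)/√2 and ⟨−|ψ⟩ = (α − β)/√2.
Here α = 0.8718, β = (0.2463 + 0.4235i): (α + β)/√2 = (0.7906 + 0.2995i), (α − β)/√2 = (0.4423 - 0.2995i).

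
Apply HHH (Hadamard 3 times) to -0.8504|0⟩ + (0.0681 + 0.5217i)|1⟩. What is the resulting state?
(-0.5532 + 0.3689i)|0⟩ + (-0.6495 - 0.3689i)|1⟩

H² = I, so H^3 = H: a single Hadamard. With (a, b) = (-0.8504, (0.0681 + 0.5217i)), H gives ((a + b)/√2, (a − b)/√2) = ((-0.5532 + 0.3689i), (-0.6495 - 0.3689i)).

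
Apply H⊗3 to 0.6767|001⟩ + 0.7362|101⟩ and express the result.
0.4995|000⟩ - 0.4995|001⟩ + 0.4995|010⟩ - 0.4995|011⟩ - 0.02104|100⟩ + 0.02104|101⟩ - 0.02104|110⟩ + 0.02104|111⟩

H⊗3 gives amp(|y⟩) = (1/2√2) Σ_x (−1)^(x·y) amp(|x⟩), where x·y is the number of positions in which both x and y have a 1.
|000⟩: (0.6767 + 0.7362)/(2√2) = 0.4995
|001⟩: (-0.6767 - 0.7362)/(2√2) = -0.4995
|010⟩: (0.6767 + 0.7362)/(2√2) = 0.4995
|011⟩: (-0.6767 - 0.7362)/(2√2) = -0.4995
|100⟩: (0.6767 - 0.7362)/(2√2) = -0.02104
|101⟩: (-0.6767 + 0.7362)/(2√2) = 0.02104
|110⟩: (0.6767 - 0.7362)/(2√2) = -0.02104
|111⟩: (-0.6767 + 0.7362)/(2√2) = 0.02104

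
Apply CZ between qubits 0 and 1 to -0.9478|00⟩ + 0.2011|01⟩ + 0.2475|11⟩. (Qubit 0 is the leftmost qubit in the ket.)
-0.9478|00⟩ + 0.2011|01⟩ - 0.2475|11⟩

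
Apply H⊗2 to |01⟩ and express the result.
1/2|00⟩ - 1/2|01⟩ + 1/2|10⟩ - 1/2|11⟩

H⊗2 gives amp(|y⟩) = (1/2) Σ_x (−1)^(x·y) amp(|x⟩), where x·y is the number of positions in which both x and y have a 1.
|00⟩: (1)/2 = 1/2
|01⟩: (-1)/2 = -1/2
|10⟩: (1)/2 = 1/2
|11⟩: (-1)/2 = -1/2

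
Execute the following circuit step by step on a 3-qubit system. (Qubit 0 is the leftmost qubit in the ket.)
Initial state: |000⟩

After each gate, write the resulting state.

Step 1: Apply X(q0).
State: |100⟩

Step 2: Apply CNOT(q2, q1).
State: |100⟩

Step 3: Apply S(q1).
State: |100⟩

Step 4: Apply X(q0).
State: |000⟩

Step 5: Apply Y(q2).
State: i|001⟩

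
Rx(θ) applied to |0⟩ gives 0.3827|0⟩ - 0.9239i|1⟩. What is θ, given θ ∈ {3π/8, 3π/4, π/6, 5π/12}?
3π/4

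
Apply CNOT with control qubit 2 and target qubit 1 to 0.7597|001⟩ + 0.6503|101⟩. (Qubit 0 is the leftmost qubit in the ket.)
0.7597|011⟩ + 0.6503|111⟩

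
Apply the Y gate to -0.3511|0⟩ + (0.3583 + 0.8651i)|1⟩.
(0.8651 - 0.3583i)|0⟩ - 0.3511i|1⟩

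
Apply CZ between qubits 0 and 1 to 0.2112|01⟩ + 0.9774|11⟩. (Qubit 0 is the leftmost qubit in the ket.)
0.2112|01⟩ - 0.9774|11⟩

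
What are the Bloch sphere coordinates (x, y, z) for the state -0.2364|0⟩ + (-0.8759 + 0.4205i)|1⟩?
(0.4141, -0.1988, -0.8881)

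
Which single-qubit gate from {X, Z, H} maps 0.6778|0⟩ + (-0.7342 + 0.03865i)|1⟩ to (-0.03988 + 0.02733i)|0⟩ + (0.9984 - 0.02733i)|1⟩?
H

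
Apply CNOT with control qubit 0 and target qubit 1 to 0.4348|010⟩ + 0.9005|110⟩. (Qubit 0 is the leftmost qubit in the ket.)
0.4348|010⟩ + 0.9005|100⟩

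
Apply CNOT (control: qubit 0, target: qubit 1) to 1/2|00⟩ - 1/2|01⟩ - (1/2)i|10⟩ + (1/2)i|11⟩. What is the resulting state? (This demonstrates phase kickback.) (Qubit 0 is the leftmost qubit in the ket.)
1/2|00⟩ - 1/2|01⟩ + (1/2)i|10⟩ - (1/2)i|11⟩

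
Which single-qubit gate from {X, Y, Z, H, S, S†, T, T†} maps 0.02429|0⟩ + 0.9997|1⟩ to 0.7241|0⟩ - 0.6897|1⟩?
H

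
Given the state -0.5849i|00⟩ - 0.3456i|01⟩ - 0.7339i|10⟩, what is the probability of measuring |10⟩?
0.5386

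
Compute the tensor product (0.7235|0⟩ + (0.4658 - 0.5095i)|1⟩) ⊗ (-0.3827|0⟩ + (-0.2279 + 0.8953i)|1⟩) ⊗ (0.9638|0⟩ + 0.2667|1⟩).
-0.2669|000⟩ - 0.07384|001⟩ + (-0.1589 + 0.6243i)|010⟩ + (-0.04398 + 0.1728i)|011⟩ + (-0.1718 + 0.1879i)|100⟩ + (-0.04754 + 0.052i)|101⟩ + (0.3373 + 0.5138i)|110⟩ + (0.09334 + 0.1422i)|111⟩

amp(|b₁b₂…⟩) = product of the factor amplitudes for bits b₁, b₂, …; only kets whose every factor amplitude is nonzero survive.
|000⟩: (0.7235)(-0.3827)(0.9638) = -0.2669
|001⟩: (0.7235)(-0.3827)(0.2667) = -0.07384
|010⟩: (0.7235)(-0.2279 + 0.8953i)(0.9638) = (-0.1589 + 0.6243i)
|011⟩: (0.7235)(-0.2279 + 0.8953i)(0.2667) = (-0.04398 + 0.1728i)
|100⟩: (0.4658 - 0.5095i)(-0.3827)(0.9638) = (-0.1718 + 0.1879i)
|101⟩: (0.4658 - 0.5095i)(-0.3827)(0.2667) = (-0.04754 + 0.052i)
|110⟩: (0.4658 - 0.5095i)(-0.2279 + 0.8953i)(0.9638) = (0.3373 + 0.5138i)
|111⟩: (0.4658 - 0.5095i)(-0.2279 + 0.8953i)(0.2667) = (0.09334 + 0.1422i)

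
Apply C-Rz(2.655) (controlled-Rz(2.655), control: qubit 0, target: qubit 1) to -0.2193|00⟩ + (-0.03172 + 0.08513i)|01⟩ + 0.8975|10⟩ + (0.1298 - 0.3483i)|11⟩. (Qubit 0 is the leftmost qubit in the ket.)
-0.2193|00⟩ + (-0.03172 + 0.08513i)|01⟩ + (0.2162 - 0.8711i)|10⟩ + (0.3693 + 0.04207i)|11⟩

C-Rz(2.655) leaves the control-|0⟩ kets |00⟩, |01⟩ unchanged and applies Rz(2.655) to qubit 1 on the control-|1⟩ pair (|10⟩, |11⟩).
Rz(2.655) = [[e^(−iθ/2), 0], [0, e^(iθ/2)]] with e^(±iθ/2) = cos(θ/2) ± i·sin(θ/2); θ = 2.655, cos(θ/2) ≈ 0.240903, sin(θ/2) ≈ 0.970549.
With a = amp(|10⟩) = 0.8975 and b = amp(|11⟩) = (0.1298 - 0.3483i):
new amp(|10⟩) = (0.240903 - 0.970549i)·a = (0.2162 - 0.8711i)
new amp(|11⟩) = (0.240903 + 0.970549i)·b = (0.3693 + 0.04207i)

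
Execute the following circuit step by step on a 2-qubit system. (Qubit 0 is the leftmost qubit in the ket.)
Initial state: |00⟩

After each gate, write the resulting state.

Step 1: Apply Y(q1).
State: i|01⟩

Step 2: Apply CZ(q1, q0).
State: i|01⟩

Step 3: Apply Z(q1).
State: -i|01⟩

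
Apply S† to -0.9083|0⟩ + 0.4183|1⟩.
-0.9083|0⟩ - 0.4183i|1⟩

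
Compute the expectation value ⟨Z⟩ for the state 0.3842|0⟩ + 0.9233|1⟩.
-0.7049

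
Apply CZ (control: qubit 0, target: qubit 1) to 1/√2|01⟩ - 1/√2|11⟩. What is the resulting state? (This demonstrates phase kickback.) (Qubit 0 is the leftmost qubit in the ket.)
1/√2|01⟩ + 1/√2|11⟩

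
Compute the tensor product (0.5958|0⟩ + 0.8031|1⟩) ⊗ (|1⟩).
0.5958|01⟩ + 0.8031|11⟩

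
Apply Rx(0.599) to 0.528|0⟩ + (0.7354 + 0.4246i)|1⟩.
(0.6298 - 0.217i)|0⟩ + (0.7027 + 0.2499i)|1⟩

Rx(0.599) = [[cos(θ/2), −i·sin(θ/2)], [−i·sin(θ/2), cos(θ/2)]]; θ = 0.599, cos(θ/2) ≈ 0.955484, sin(θ/2) ≈ 0.295043.
With a = amp(|0⟩) = 0.528 and b = amp(|1⟩) = (0.7354 + 0.4246i):
new amp(|0⟩) = (0.955484)·a + (-0.295043i)·b = (0.6298 - 0.217i)
new amp(|1⟩) = (-0.295043i)·a + (0.955484)·b = (0.7027 + 0.2499i)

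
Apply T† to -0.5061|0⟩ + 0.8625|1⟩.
-0.5061|0⟩ + (0.6099 - 0.6099i)|1⟩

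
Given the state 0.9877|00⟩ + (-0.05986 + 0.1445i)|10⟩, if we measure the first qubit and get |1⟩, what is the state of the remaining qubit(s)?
(-0.3827 + 0.9239i)|0⟩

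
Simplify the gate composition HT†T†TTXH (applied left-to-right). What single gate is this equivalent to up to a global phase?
Z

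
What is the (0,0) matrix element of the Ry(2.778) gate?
0.1808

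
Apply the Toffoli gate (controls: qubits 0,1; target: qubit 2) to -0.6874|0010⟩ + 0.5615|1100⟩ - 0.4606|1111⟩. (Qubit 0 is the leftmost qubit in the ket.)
-0.6874|0010⟩ - 0.4606|1101⟩ + 0.5615|1110⟩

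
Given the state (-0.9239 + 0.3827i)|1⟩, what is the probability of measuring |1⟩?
1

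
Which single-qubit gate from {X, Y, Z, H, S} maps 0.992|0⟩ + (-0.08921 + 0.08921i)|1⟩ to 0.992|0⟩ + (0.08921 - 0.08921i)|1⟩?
Z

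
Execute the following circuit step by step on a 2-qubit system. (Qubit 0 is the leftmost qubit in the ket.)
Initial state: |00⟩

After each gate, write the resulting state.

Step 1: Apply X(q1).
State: |01⟩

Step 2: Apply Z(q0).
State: |01⟩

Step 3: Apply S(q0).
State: |01⟩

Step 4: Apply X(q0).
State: |11⟩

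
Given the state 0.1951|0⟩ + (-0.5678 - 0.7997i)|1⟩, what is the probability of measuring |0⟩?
0.03806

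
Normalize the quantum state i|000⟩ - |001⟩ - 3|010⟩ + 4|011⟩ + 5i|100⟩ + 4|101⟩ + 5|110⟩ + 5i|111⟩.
0.09206i|000⟩ - 0.09206|001⟩ - 0.2762|010⟩ + 0.3682|011⟩ + 0.4603i|100⟩ + 0.3682|101⟩ + 0.4603|110⟩ + 0.4603i|111⟩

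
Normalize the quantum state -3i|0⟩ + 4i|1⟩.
-0.6i|0⟩ + 0.8i|1⟩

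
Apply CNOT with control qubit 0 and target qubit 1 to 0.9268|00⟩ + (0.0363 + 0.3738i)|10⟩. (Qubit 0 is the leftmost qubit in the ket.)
0.9268|00⟩ + (0.0363 + 0.3738i)|11⟩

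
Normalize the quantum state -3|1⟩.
-|1⟩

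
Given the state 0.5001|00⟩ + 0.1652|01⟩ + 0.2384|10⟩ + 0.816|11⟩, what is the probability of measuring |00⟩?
0.2501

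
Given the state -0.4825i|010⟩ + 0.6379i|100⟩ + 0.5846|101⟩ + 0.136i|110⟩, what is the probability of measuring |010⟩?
0.2328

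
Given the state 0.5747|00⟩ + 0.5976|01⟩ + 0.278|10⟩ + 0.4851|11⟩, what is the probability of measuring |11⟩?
0.2353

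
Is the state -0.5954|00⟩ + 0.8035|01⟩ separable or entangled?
Separable

Writing the state as a|00⟩ + b|01⟩ + c|10⟩ + d|11⟩, it is a product state iff ad − bc = 0.
Here (a, b, c, d) = (-0.5954, 0.8035, 0, 0): ad − bc = (-0.5954)(0) − (0.8035)(0) = 0, so the state is separable.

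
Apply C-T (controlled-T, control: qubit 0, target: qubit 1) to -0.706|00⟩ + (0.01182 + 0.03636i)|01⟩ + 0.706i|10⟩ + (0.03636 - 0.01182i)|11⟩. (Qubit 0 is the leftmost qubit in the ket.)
-0.706|00⟩ + (0.01182 + 0.03636i)|01⟩ + 0.706i|10⟩ + (0.03407 + 0.01735i)|11⟩

C-T leaves the control-|0⟩ kets |00⟩, |01⟩ unchanged and applies T to qubit 1 on the control-|1⟩ pair (|10⟩, |11⟩).
T = [[1, 0], [0, (1/√2 + (1/√2)i)]].
With a = amp(|10⟩) = 0.706i and b = amp(|11⟩) = (0.03636 - 0.01182i):
new amp(|10⟩) = (1)·a = 0.706i
new amp(|11⟩) = (1/√2 + (1/√2)i)·b = (0.03407 + 0.01735i)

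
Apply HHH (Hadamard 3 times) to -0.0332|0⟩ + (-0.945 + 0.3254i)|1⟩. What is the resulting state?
(-0.6917 + 0.2301i)|0⟩ + (0.6447 - 0.2301i)|1⟩

H² = I, so H^3 = H: a single Hadamard. With (a, b) = (-0.0332, (-0.945 + 0.3254i)), H gives ((a + b)/√2, (a − b)/√2) = ((-0.6917 + 0.2301i), (0.6447 - 0.2301i)).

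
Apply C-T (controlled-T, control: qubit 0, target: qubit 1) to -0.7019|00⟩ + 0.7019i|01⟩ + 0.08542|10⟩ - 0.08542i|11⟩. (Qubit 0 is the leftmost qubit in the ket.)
-0.7019|00⟩ + 0.7019i|01⟩ + 0.08542|10⟩ + (0.0604 - 0.0604i)|11⟩

C-T leaves the control-|0⟩ kets |00⟩, |01⟩ unchanged and applies T to qubit 1 on the control-|1⟩ pair (|10⟩, |11⟩).
T = [[1, 0], [0, (1/√2 + (1/√2)i)]].
With a = amp(|10⟩) = 0.08542 and b = amp(|11⟩) = -0.08542i:
new amp(|10⟩) = (1)·a = 0.08542
new amp(|11⟩) = (1/√2 + (1/√2)i)·b = (0.0604 - 0.0604i)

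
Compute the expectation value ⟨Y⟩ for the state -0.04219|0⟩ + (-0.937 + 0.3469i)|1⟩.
-0.02927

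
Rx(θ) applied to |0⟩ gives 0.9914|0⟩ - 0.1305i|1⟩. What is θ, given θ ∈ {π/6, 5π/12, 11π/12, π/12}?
π/12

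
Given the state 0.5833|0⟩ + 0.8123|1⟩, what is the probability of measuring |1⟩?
0.6598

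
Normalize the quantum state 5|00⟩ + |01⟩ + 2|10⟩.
0.9129|00⟩ + 0.1826|01⟩ + 0.3651|10⟩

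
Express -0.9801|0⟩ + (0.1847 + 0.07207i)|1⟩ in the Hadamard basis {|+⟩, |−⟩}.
(-0.5624 + 0.05096i)|+⟩ + (-0.8236 - 0.05096i)|−⟩

With |ψ⟩ = α|0⟩ + β|1⟩, the Hadamard-basis coefficients are ⟨+|ψ⟩ = (α + β)/√2 and ⟨−|ψ⟩ = (α − β)/√2.
Here α = -0.9801, β = (0.1847 + 0.07207i): (α + β)/√2 = (-0.5624 + 0.05096i), (α − β)/√2 = (-0.8236 - 0.05096i).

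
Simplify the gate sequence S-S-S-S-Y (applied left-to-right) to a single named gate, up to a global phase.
Y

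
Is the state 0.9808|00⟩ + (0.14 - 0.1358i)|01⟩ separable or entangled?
Separable

Writing the state as a|00⟩ + b|01⟩ + c|10⟩ + d|11⟩, it is a product state iff ad − bc = 0.
Here (a, b, c, d) = (0.9808, (0.14 - 0.1358i), 0, 0): ad − bc = (0.9808)(0) − (0.14 - 0.1358i)(0) = 0, so the state is separable.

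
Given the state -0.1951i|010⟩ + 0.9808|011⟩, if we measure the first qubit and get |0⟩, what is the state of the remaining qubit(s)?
-0.1951i|10⟩ + 0.9808|11⟩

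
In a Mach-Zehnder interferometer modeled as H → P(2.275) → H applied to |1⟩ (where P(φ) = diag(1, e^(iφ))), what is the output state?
(0.8237 - 0.3811i)|0⟩ + (0.1763 + 0.3811i)|1⟩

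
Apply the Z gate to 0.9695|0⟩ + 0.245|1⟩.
0.9695|0⟩ - 0.245|1⟩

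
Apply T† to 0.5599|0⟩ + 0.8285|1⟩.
0.5599|0⟩ + (0.5858 - 0.5858i)|1⟩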